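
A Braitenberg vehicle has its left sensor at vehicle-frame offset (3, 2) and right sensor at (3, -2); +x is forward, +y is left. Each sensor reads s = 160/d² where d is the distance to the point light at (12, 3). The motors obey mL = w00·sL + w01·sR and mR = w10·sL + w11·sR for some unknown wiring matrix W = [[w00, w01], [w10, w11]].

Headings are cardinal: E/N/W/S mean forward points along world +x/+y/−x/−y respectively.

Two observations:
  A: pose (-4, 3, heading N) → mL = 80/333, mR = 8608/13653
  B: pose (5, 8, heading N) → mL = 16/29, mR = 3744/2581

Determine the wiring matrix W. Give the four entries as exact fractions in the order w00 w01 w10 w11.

obs A: pose=(-4,3,N) → sL=160/333, sR=32/41, mL=80/333, mR=8608/13653
obs B: pose=(5,8,N) → sL=32/29, sR=160/89, mL=16/29, mR=3744/2581
sensor matrix S = [[160/333, 32/41], [32/29, 160/89]]; det S = 90112/35238393
solve [mL_A; mL_B] = S·[w00; w01] and [mR_A; mR_B] = S·[w10; w11]:
  w00 = 1/2, w01 = 0, w10 = 1/2, w11 = 1/2

1/2 0 1/2 1/2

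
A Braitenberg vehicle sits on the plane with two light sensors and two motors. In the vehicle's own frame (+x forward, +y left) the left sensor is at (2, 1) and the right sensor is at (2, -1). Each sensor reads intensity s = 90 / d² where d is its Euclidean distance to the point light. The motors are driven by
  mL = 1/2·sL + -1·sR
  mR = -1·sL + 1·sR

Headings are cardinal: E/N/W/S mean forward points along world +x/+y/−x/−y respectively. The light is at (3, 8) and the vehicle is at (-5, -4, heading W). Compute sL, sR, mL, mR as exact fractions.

left sensor world pos  = (-7, -5); dL² = 269
right sensor world pos = (-7, -3); dR² = 221
sL = 90/269 = 90/269
sR = 90/221 = 90/221
mL = 1/2·sL + -1·sR = -14265/59449
mR = -1·sL + 1·sR = 4320/59449

90/269 90/221 -14265/59449 4320/59449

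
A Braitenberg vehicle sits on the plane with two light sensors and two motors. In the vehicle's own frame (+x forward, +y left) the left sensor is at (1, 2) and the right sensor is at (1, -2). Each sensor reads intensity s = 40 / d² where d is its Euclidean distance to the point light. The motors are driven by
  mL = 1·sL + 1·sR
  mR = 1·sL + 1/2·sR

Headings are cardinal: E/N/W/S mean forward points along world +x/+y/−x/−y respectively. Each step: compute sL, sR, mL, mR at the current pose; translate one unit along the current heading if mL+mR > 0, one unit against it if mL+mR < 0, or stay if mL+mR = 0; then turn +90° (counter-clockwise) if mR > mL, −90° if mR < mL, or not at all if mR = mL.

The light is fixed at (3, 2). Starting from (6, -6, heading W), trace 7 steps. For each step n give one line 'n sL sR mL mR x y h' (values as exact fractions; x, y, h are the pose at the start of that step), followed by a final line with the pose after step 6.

0 5/13 1 18/13 23/26 6 -6 W
1 40/49 8/13 912/637 716/637 5 -6 N
2 20/17 4/9 248/153 214/153 5 -5 E
3 40/89 8/13 1232/1157 876/1157 6 -5 S
4 5/13 1 18/13 23/26 6 -6 W
5 40/49 8/13 912/637 716/637 5 -6 N
6 20/17 4/9 248/153 214/153 5 -5 E
final 6 -5 S

n=0: pose=(6,-6,W); sL=5/13, sR=1; mL=18/13, mR=23/26; mL+mR=59/26 → advance +1; mR−mL=-1/2 → turn -1·90°
n=1: pose=(5,-6,N); sL=40/49, sR=8/13; mL=912/637, mR=716/637; mL+mR=1628/637 → advance +1; mR−mL=-4/13 → turn -1·90°
n=2: pose=(5,-5,E); sL=20/17, sR=4/9; mL=248/153, mR=214/153; mL+mR=154/51 → advance +1; mR−mL=-2/9 → turn -1·90°
n=3: pose=(6,-5,S); sL=40/89, sR=8/13; mL=1232/1157, mR=876/1157; mL+mR=2108/1157 → advance +1; mR−mL=-4/13 → turn -1·90°
n=4: pose=(6,-6,W); sL=5/13, sR=1; mL=18/13, mR=23/26; mL+mR=59/26 → advance +1; mR−mL=-1/2 → turn -1·90°
n=5: pose=(5,-6,N); sL=40/49, sR=8/13; mL=912/637, mR=716/637; mL+mR=1628/637 → advance +1; mR−mL=-4/13 → turn -1·90°
n=6: pose=(5,-5,E); sL=20/17, sR=4/9; mL=248/153, mR=214/153; mL+mR=154/51 → advance +1; mR−mL=-2/9 → turn -1·90°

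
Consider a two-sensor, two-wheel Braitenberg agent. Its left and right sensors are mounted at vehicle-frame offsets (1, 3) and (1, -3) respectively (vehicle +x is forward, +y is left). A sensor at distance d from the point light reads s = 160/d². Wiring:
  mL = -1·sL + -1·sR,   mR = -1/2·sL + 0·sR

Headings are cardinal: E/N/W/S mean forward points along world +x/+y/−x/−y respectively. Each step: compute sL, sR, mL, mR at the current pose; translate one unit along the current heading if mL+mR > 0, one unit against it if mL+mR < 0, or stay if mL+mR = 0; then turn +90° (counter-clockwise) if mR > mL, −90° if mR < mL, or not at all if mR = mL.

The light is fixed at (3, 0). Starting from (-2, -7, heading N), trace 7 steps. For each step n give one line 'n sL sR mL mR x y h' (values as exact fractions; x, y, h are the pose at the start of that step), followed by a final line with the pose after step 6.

n=0: pose=(-2,-7,N); sL=8/5, sR=4; mL=-28/5, mR=-4/5; mL+mR=-32/5 → advance -1; mR−mL=24/5 → turn +1·90°
n=1: pose=(-2,-8,W); sL=160/157, sR=160/61; mL=-34880/9577, mR=-80/157; mL+mR=-39760/9577 → advance -1; mR−mL=30000/9577 → turn +1·90°
n=2: pose=(-1,-8,S); sL=80/41, sR=16/13; mL=-1696/533, mR=-40/41; mL+mR=-2216/533 → advance -1; mR−mL=1176/533 → turn +1·90°
n=3: pose=(-1,-7,E); sL=32/5, sR=160/109; mL=-4288/545, mR=-16/5; mL+mR=-6032/545 → advance -1; mR−mL=2544/545 → turn +1·90°
n=4: pose=(-2,-7,N); sL=8/5, sR=4; mL=-28/5, mR=-4/5; mL+mR=-32/5 → advance -1; mR−mL=24/5 → turn +1·90°
n=5: pose=(-2,-8,W); sL=160/157, sR=160/61; mL=-34880/9577, mR=-80/157; mL+mR=-39760/9577 → advance -1; mR−mL=30000/9577 → turn +1·90°
n=6: pose=(-1,-8,S); sL=80/41, sR=16/13; mL=-1696/533, mR=-40/41; mL+mR=-2216/533 → advance -1; mR−mL=1176/533 → turn +1·90°

0 8/5 4 -28/5 -4/5 -2 -7 N
1 160/157 160/61 -34880/9577 -80/157 -2 -8 W
2 80/41 16/13 -1696/533 -40/41 -1 -8 S
3 32/5 160/109 -4288/545 -16/5 -1 -7 E
4 8/5 4 -28/5 -4/5 -2 -7 N
5 160/157 160/61 -34880/9577 -80/157 -2 -8 W
6 80/41 16/13 -1696/533 -40/41 -1 -8 S
final -1 -7 E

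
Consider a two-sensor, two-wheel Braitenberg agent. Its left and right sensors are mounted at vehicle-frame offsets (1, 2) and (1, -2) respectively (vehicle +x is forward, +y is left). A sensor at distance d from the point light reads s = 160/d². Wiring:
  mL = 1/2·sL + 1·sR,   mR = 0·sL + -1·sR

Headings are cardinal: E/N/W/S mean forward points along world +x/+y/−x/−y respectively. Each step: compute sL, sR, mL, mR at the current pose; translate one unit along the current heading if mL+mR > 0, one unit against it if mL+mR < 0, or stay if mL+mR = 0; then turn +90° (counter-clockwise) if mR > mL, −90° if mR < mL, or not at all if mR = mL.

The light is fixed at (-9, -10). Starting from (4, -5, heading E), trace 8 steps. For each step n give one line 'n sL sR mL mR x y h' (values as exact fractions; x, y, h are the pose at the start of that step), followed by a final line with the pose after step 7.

0 32/49 32/41 2224/2009 -32/41 4 -5 E
1 10/17 1 22/17 -1 5 -5 S
2 160/173 32/41 8816/7093 -32/41 5 -6 W
3 80/73 16/25 2168/1825 -16/25 4 -6 N
4 32/49 32/41 2224/2009 -32/41 4 -5 E
5 10/17 1 22/17 -1 5 -5 S
6 160/173 32/41 8816/7093 -32/41 5 -6 W
7 80/73 16/25 2168/1825 -16/25 4 -6 N
final 4 -5 E

n=0: pose=(4,-5,E); sL=32/49, sR=32/41; mL=2224/2009, mR=-32/41; mL+mR=16/49 → advance +1; mR−mL=-3792/2009 → turn -1·90°
n=1: pose=(5,-5,S); sL=10/17, sR=1; mL=22/17, mR=-1; mL+mR=5/17 → advance +1; mR−mL=-39/17 → turn -1·90°
n=2: pose=(5,-6,W); sL=160/173, sR=32/41; mL=8816/7093, mR=-32/41; mL+mR=80/173 → advance +1; mR−mL=-14352/7093 → turn -1·90°
n=3: pose=(4,-6,N); sL=80/73, sR=16/25; mL=2168/1825, mR=-16/25; mL+mR=40/73 → advance +1; mR−mL=-3336/1825 → turn -1·90°
n=4: pose=(4,-5,E); sL=32/49, sR=32/41; mL=2224/2009, mR=-32/41; mL+mR=16/49 → advance +1; mR−mL=-3792/2009 → turn -1·90°
n=5: pose=(5,-5,S); sL=10/17, sR=1; mL=22/17, mR=-1; mL+mR=5/17 → advance +1; mR−mL=-39/17 → turn -1·90°
n=6: pose=(5,-6,W); sL=160/173, sR=32/41; mL=8816/7093, mR=-32/41; mL+mR=80/173 → advance +1; mR−mL=-14352/7093 → turn -1·90°
n=7: pose=(4,-6,N); sL=80/73, sR=16/25; mL=2168/1825, mR=-16/25; mL+mR=40/73 → advance +1; mR−mL=-3336/1825 → turn -1·90°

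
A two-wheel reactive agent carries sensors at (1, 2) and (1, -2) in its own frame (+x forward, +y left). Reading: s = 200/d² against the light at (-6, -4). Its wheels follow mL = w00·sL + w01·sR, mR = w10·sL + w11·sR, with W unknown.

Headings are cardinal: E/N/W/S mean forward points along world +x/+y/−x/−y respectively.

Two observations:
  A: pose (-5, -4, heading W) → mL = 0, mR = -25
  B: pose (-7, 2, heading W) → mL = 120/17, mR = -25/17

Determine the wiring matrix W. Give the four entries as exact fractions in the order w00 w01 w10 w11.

obs A: pose=(-5,-4,W) → sL=50, sR=50, mL=0, mR=-25
obs B: pose=(-7,2,W) → sL=10, sR=50/17, mL=120/17, mR=-25/17
sensor matrix S = [[50, 50], [10, 50/17]]; det S = -6000/17
solve [mL_A; mL_B] = S·[w00; w01] and [mR_A; mR_B] = S·[w10; w11]:
  w00 = 1, w01 = -1, w10 = 0, w11 = -1/2

1 -1 0 -1/2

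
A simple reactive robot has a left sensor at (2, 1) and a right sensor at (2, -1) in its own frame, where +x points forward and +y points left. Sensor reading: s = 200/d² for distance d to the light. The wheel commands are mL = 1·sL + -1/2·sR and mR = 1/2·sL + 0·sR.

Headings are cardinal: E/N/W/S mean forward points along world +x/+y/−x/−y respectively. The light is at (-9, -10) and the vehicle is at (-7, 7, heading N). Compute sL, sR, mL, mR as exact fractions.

left sensor world pos  = (-8, 9); dL² = 362
right sensor world pos = (-6, 9); dR² = 370
sL = 200/362 = 100/181
sR = 200/370 = 20/37
mL = 1·sL + -1/2·sR = 1890/6697
mR = 1/2·sL + 0·sR = 50/181

100/181 20/37 1890/6697 50/181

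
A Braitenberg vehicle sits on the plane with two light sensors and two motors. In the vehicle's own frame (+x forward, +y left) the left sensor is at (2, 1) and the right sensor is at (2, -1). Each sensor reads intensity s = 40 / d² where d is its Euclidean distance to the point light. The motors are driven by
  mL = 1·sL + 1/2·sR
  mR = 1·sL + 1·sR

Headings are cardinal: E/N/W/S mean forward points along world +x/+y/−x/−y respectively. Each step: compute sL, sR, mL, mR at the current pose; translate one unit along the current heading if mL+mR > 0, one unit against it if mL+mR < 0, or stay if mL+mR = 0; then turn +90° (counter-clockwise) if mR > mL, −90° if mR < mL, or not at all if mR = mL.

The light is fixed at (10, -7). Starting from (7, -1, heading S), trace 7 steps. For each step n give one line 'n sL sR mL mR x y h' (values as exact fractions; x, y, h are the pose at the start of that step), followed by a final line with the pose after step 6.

n=0: pose=(7,-1,S); sL=2, sR=5/4; mL=21/8, mR=13/4; mL+mR=47/8 → advance +1; mR−mL=5/8 → turn +1·90°
n=1: pose=(7,-2,E); sL=40/37, sR=40/17; mL=1420/629, mR=2160/629; mL+mR=3580/629 → advance +1; mR−mL=20/17 → turn +1·90°
n=2: pose=(8,-2,N); sL=20/29, sR=4/5; mL=158/145, mR=216/145; mL+mR=374/145 → advance +1; mR−mL=2/5 → turn +1·90°
n=3: pose=(8,-1,W); sL=40/41, sR=8/13; mL=684/533, mR=848/533; mL+mR=1532/533 → advance +1; mR−mL=4/13 → turn +1·90°
n=4: pose=(7,-1,S); sL=2, sR=5/4; mL=21/8, mR=13/4; mL+mR=47/8 → advance +1; mR−mL=5/8 → turn +1·90°
n=5: pose=(7,-2,E); sL=40/37, sR=40/17; mL=1420/629, mR=2160/629; mL+mR=3580/629 → advance +1; mR−mL=20/17 → turn +1·90°
n=6: pose=(8,-2,N); sL=20/29, sR=4/5; mL=158/145, mR=216/145; mL+mR=374/145 → advance +1; mR−mL=2/5 → turn +1·90°

0 2 5/4 21/8 13/4 7 -1 S
1 40/37 40/17 1420/629 2160/629 7 -2 E
2 20/29 4/5 158/145 216/145 8 -2 N
3 40/41 8/13 684/533 848/533 8 -1 W
4 2 5/4 21/8 13/4 7 -1 S
5 40/37 40/17 1420/629 2160/629 7 -2 E
6 20/29 4/5 158/145 216/145 8 -2 N
final 8 -1 W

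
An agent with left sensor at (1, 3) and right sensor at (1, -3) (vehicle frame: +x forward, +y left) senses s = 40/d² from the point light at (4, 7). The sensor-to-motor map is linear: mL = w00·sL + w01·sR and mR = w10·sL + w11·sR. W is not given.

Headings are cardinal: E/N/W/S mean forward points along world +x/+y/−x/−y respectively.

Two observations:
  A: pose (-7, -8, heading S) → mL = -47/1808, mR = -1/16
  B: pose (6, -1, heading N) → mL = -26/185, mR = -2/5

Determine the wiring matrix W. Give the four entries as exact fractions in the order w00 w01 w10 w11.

1/2 -1 -1/2 0

obs A: pose=(-7,-8,S) → sL=1/8, sR=10/113, mL=-47/1808, mR=-1/16
obs B: pose=(6,-1,N) → sL=4/5, sR=20/37, mL=-26/185, mR=-2/5
sensor matrix S = [[1/8, 10/113], [4/5, 20/37]]; det S = -27/8362
solve [mL_A; mL_B] = S·[w00; w01] and [mR_A; mR_B] = S·[w10; w11]:
  w00 = 1/2, w01 = -1, w10 = -1/2, w11 = 0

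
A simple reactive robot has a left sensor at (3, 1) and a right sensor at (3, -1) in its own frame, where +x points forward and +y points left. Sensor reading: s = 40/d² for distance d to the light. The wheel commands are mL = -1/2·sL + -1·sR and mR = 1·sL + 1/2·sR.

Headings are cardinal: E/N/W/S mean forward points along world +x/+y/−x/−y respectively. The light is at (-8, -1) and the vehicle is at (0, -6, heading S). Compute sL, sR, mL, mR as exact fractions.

left sensor world pos  = (1, -9); dL² = 145
right sensor world pos = (-1, -9); dR² = 113
sL = 40/145 = 8/29
sR = 40/113 = 40/113
mL = -1/2·sL + -1·sR = -1612/3277
mR = 1·sL + 1/2·sR = 1484/3277

8/29 40/113 -1612/3277 1484/3277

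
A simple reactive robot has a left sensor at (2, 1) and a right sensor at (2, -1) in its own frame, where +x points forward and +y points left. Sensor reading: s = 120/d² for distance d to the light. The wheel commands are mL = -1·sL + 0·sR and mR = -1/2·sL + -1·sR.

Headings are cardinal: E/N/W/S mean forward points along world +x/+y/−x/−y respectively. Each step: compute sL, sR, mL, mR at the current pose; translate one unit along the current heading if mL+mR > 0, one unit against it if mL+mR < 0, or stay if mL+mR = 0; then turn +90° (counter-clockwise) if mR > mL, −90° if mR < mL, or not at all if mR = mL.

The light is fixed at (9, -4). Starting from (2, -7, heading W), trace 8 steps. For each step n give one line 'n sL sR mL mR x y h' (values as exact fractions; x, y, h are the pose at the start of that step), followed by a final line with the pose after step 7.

0 120/97 24/17 -120/97 -3348/1649 2 -7 W
1 12/5 60/13 -12/5 -378/65 3 -7 N
2 24/5 120/41 -24/5 -1092/205 3 -8 E
3 5/3 6/5 -5/3 -61/30 2 -8 S
4 120/97 24/17 -120/97 -3348/1649 2 -7 W
5 12/5 60/13 -12/5 -378/65 3 -7 N
6 24/5 120/41 -24/5 -1092/205 3 -8 E
7 5/3 6/5 -5/3 -61/30 2 -8 S
final 2 -7 W

n=0: pose=(2,-7,W); sL=120/97, sR=24/17; mL=-120/97, mR=-3348/1649; mL+mR=-5388/1649 → advance -1; mR−mL=-1308/1649 → turn -1·90°
n=1: pose=(3,-7,N); sL=12/5, sR=60/13; mL=-12/5, mR=-378/65; mL+mR=-534/65 → advance -1; mR−mL=-222/65 → turn -1·90°
n=2: pose=(3,-8,E); sL=24/5, sR=120/41; mL=-24/5, mR=-1092/205; mL+mR=-2076/205 → advance -1; mR−mL=-108/205 → turn -1·90°
n=3: pose=(2,-8,S); sL=5/3, sR=6/5; mL=-5/3, mR=-61/30; mL+mR=-37/10 → advance -1; mR−mL=-11/30 → turn -1·90°
n=4: pose=(2,-7,W); sL=120/97, sR=24/17; mL=-120/97, mR=-3348/1649; mL+mR=-5388/1649 → advance -1; mR−mL=-1308/1649 → turn -1·90°
n=5: pose=(3,-7,N); sL=12/5, sR=60/13; mL=-12/5, mR=-378/65; mL+mR=-534/65 → advance -1; mR−mL=-222/65 → turn -1·90°
n=6: pose=(3,-8,E); sL=24/5, sR=120/41; mL=-24/5, mR=-1092/205; mL+mR=-2076/205 → advance -1; mR−mL=-108/205 → turn -1·90°
n=7: pose=(2,-8,S); sL=5/3, sR=6/5; mL=-5/3, mR=-61/30; mL+mR=-37/10 → advance -1; mR−mL=-11/30 → turn -1·90°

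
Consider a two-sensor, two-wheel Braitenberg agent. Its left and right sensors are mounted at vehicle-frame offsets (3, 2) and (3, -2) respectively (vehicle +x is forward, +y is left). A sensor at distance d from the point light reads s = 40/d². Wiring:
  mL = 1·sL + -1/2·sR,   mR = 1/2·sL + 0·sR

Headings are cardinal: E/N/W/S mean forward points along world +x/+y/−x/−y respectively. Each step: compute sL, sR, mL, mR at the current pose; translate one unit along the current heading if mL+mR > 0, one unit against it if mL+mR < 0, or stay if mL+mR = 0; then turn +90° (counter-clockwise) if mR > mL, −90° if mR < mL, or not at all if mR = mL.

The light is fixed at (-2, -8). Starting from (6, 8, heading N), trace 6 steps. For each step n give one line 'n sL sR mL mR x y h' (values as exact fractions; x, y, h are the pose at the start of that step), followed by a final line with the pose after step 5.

n=0: pose=(6,8,N); sL=40/397, sR=40/461; mL=10500/183017, mR=20/397; mL+mR=19720/183017 → advance +1; mR−mL=-1280/183017 → turn -1·90°
n=1: pose=(6,9,E); sL=20/241, sR=20/173; mL=1050/41693, mR=10/241; mL+mR=2780/41693 → advance +1; mR−mL=680/41693 → turn +1·90°
n=2: pose=(7,9,N); sL=40/449, sR=40/521; mL=11860/233929, mR=20/449; mL+mR=22280/233929 → advance +1; mR−mL=-1440/233929 → turn -1·90°
n=3: pose=(7,10,E); sL=5/68, sR=1/10; mL=2/85, mR=5/136; mL+mR=41/680 → advance +1; mR−mL=9/680 → turn +1·90°
n=4: pose=(8,10,N); sL=8/101, sR=8/117; mL=532/11817, mR=4/101; mL+mR=1000/11817 → advance +1; mR−mL=-64/11817 → turn -1·90°
n=5: pose=(8,11,E); sL=4/61, sR=20/229; mL=306/13969, mR=2/61; mL+mR=764/13969 → advance +1; mR−mL=152/13969 → turn +1·90°

0 40/397 40/461 10500/183017 20/397 6 8 N
1 20/241 20/173 1050/41693 10/241 6 9 E
2 40/449 40/521 11860/233929 20/449 7 9 N
3 5/68 1/10 2/85 5/136 7 10 E
4 8/101 8/117 532/11817 4/101 8 10 N
5 4/61 20/229 306/13969 2/61 8 11 E
final 9 11 N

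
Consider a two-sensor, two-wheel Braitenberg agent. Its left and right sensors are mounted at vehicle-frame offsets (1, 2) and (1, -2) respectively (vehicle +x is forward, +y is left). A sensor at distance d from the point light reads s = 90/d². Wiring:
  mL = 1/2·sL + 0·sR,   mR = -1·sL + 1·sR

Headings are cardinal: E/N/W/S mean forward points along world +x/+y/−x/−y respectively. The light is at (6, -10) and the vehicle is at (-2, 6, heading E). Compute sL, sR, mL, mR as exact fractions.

90/373 18/49 45/373 2304/18277

left sensor world pos  = (-1, 8); dL² = 373
right sensor world pos = (-1, 4); dR² = 245
sL = 90/373 = 90/373
sR = 90/245 = 18/49
mL = 1/2·sL + 0·sR = 45/373
mR = -1·sL + 1·sR = 2304/18277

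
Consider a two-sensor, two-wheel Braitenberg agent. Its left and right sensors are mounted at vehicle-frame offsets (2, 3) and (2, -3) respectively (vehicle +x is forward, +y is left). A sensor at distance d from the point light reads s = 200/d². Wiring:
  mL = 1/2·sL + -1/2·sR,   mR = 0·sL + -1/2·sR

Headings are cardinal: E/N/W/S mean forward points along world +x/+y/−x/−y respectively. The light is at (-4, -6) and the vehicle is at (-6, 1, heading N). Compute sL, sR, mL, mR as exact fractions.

left sensor world pos  = (-9, 3); dL² = 106
right sensor world pos = (-3, 3); dR² = 82
sL = 200/106 = 100/53
sR = 200/82 = 100/41
mL = 1/2·sL + -1/2·sR = -600/2173
mR = 0·sL + -1/2·sR = -50/41

100/53 100/41 -600/2173 -50/41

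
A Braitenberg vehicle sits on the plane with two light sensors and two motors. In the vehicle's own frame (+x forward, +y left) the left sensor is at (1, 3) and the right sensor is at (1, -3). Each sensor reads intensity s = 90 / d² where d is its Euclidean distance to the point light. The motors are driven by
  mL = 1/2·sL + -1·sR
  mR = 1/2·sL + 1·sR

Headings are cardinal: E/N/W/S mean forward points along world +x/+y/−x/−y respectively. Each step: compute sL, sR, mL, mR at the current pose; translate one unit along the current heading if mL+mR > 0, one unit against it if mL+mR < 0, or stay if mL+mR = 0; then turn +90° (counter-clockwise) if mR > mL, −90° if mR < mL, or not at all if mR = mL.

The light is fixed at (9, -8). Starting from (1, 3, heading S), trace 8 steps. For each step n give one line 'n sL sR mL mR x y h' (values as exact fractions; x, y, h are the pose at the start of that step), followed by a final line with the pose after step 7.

n=0: pose=(1,3,S); sL=18/25, sR=90/221; mL=-261/5525, mR=4239/5525; mL+mR=18/25 → advance +1; mR−mL=180/221 → turn +1·90°
n=1: pose=(1,2,E); sL=45/109, sR=45/49; mL=-7605/10682, mR=12015/10682; mL+mR=45/109 → advance +1; mR−mL=90/49 → turn +1·90°
n=2: pose=(2,2,N); sL=90/221, sR=90/137; mL=-13725/30277, mR=26055/30277; mL+mR=90/221 → advance +1; mR−mL=180/137 → turn +1·90°
n=3: pose=(2,3,W); sL=45/64, sR=9/26; mL=9/1664, mR=1161/1664; mL+mR=45/64 → advance +1; mR−mL=9/13 → turn +1·90°
n=4: pose=(1,3,S); sL=18/25, sR=90/221; mL=-261/5525, mR=4239/5525; mL+mR=18/25 → advance +1; mR−mL=180/221 → turn +1·90°
n=5: pose=(1,2,E); sL=45/109, sR=45/49; mL=-7605/10682, mR=12015/10682; mL+mR=45/109 → advance +1; mR−mL=90/49 → turn +1·90°
n=6: pose=(2,2,N); sL=90/221, sR=90/137; mL=-13725/30277, mR=26055/30277; mL+mR=90/221 → advance +1; mR−mL=180/137 → turn +1·90°
n=7: pose=(2,3,W); sL=45/64, sR=9/26; mL=9/1664, mR=1161/1664; mL+mR=45/64 → advance +1; mR−mL=9/13 → turn +1·90°

0 18/25 90/221 -261/5525 4239/5525 1 3 S
1 45/109 45/49 -7605/10682 12015/10682 1 2 E
2 90/221 90/137 -13725/30277 26055/30277 2 2 N
3 45/64 9/26 9/1664 1161/1664 2 3 W
4 18/25 90/221 -261/5525 4239/5525 1 3 S
5 45/109 45/49 -7605/10682 12015/10682 1 2 E
6 90/221 90/137 -13725/30277 26055/30277 2 2 N
7 45/64 9/26 9/1664 1161/1664 2 3 W
final 1 3 S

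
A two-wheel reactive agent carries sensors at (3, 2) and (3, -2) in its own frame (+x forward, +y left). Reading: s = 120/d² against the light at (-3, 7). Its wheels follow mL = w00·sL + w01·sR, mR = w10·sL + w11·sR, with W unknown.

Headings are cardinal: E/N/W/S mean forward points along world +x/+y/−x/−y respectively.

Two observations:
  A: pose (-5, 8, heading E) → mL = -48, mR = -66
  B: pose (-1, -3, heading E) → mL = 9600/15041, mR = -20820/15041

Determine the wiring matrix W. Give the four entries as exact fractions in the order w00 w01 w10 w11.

1 -1 -1/2 -1

obs A: pose=(-5,8,E) → sL=12, sR=60, mL=-48, mR=-66
obs B: pose=(-1,-3,E) → sL=120/89, sR=120/169, mL=9600/15041, mR=-20820/15041
sensor matrix S = [[12, 60], [120/89, 120/169]]; det S = -1088640/15041
solve [mL_A; mL_B] = S·[w00; w01] and [mR_A; mR_B] = S·[w10; w11]:
  w00 = 1, w01 = -1, w10 = -1/2, w11 = -1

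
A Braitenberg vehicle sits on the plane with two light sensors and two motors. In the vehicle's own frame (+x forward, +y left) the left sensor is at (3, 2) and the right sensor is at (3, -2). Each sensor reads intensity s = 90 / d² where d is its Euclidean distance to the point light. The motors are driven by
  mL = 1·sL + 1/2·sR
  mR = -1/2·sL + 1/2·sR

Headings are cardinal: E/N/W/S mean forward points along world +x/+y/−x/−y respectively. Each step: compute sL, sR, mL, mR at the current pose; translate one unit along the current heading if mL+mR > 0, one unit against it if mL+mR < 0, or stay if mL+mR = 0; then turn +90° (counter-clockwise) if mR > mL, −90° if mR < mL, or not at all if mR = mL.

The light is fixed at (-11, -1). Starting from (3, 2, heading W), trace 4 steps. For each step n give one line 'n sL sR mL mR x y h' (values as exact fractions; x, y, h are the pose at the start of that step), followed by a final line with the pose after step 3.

n=0: pose=(3,2,W); sL=45/61, sR=45/73; mL=9315/8906, mR=-270/4453; mL+mR=8775/8906 → advance +1; mR−mL=-135/122 → turn -1·90°
n=1: pose=(2,2,N); sL=90/157, sR=10/29; mL=3395/4553, mR=-520/4553; mL+mR=2875/4553 → advance +1; mR−mL=-135/157 → turn -1·90°
n=2: pose=(2,3,E); sL=45/146, sR=9/26; mL=1827/3796, mR=18/949; mL+mR=1899/3796 → advance +1; mR−mL=-135/292 → turn -1·90°
n=3: pose=(3,3,S); sL=90/257, sR=18/29; mL=4923/7453, mR=1008/7453; mL+mR=5931/7453 → advance +1; mR−mL=-135/257 → turn -1·90°

0 45/61 45/73 9315/8906 -270/4453 3 2 W
1 90/157 10/29 3395/4553 -520/4553 2 2 N
2 45/146 9/26 1827/3796 18/949 2 3 E
3 90/257 18/29 4923/7453 1008/7453 3 3 S
final 3 2 W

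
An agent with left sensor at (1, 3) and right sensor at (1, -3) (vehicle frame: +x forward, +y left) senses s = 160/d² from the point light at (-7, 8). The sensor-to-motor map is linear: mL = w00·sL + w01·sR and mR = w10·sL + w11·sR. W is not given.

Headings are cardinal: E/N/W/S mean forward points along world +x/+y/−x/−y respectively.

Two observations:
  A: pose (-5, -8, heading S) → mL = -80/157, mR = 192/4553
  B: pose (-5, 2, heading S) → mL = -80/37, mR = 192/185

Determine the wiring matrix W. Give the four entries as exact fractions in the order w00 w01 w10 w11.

obs A: pose=(-5,-8,S) → sL=80/157, sR=16/29, mL=-80/157, mR=192/4553
obs B: pose=(-5,2,S) → sL=80/37, sR=16/5, mL=-80/37, mR=192/185
sensor matrix S = [[80/157, 16/29], [80/37, 16/5]]; det S = 73728/168461
solve [mL_A; mL_B] = S·[w00; w01] and [mR_A; mR_B] = S·[w10; w11]:
  w00 = -1, w01 = 0, w10 = -1, w11 = 1

-1 0 -1 1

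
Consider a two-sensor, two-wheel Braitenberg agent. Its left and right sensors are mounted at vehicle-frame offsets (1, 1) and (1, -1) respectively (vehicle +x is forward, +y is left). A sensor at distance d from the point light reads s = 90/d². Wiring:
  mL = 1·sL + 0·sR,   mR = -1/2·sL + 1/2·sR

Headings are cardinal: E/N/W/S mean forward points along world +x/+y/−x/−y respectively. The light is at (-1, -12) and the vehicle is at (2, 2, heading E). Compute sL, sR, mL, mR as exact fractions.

left sensor world pos  = (3, 3); dL² = 241
right sensor world pos = (3, 1); dR² = 185
sL = 90/241 = 90/241
sR = 90/185 = 18/37
mL = 1·sL + 0·sR = 90/241
mR = -1/2·sL + 1/2·sR = 504/8917

90/241 18/37 90/241 504/8917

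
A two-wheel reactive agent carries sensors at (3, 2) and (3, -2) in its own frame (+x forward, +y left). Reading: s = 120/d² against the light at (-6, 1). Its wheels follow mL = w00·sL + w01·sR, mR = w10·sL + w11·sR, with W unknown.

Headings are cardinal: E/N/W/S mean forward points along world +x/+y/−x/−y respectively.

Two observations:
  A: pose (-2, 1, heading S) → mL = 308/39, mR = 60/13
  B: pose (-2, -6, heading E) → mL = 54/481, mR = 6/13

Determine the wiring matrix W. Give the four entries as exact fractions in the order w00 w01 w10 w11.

-1/2 1 0 1/2

obs A: pose=(-2,1,S) → sL=8/3, sR=120/13, mL=308/39, mR=60/13
obs B: pose=(-2,-6,E) → sL=60/37, sR=12/13, mL=54/481, mR=6/13
sensor matrix S = [[8/3, 120/13], [60/37, 12/13]]; det S = -6016/481
solve [mL_A; mL_B] = S·[w00; w01] and [mR_A; mR_B] = S·[w10; w11]:
  w00 = -1/2, w01 = 1, w10 = 0, w11 = 1/2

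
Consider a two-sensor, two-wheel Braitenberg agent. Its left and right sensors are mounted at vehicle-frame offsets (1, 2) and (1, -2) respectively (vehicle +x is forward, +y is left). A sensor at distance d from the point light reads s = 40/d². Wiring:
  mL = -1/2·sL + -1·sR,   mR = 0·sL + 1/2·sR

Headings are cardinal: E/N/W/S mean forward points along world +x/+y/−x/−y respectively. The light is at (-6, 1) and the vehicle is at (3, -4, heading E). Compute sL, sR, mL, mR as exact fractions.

40/109 40/149 -7340/16241 20/149

left sensor world pos  = (4, -2); dL² = 109
right sensor world pos = (4, -6); dR² = 149
sL = 40/109 = 40/109
sR = 40/149 = 40/149
mL = -1/2·sL + -1·sR = -7340/16241
mR = 0·sL + 1/2·sR = 20/149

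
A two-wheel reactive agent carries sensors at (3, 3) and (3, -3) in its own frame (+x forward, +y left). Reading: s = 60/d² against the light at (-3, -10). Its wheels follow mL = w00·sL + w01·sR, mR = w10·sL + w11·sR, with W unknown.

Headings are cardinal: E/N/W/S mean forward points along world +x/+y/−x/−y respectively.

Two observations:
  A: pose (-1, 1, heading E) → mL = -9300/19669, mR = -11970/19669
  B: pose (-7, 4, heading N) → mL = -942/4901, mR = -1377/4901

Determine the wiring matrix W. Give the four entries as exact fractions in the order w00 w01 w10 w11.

-1/2 -1/2 -1 -1/2

obs A: pose=(-1,1,E) → sL=60/221, sR=60/89, mL=-9300/19669, mR=-11970/19669
obs B: pose=(-7,4,N) → sL=30/169, sR=6/29, mL=-942/4901, mR=-1377/4901
sensor matrix S = [[60/221, 60/89], [30/169, 6/29]]; det S = -470880/7415213
solve [mL_A; mL_B] = S·[w00; w01] and [mR_A; mR_B] = S·[w10; w11]:
  w00 = -1/2, w01 = -1/2, w10 = -1, w11 = -1/2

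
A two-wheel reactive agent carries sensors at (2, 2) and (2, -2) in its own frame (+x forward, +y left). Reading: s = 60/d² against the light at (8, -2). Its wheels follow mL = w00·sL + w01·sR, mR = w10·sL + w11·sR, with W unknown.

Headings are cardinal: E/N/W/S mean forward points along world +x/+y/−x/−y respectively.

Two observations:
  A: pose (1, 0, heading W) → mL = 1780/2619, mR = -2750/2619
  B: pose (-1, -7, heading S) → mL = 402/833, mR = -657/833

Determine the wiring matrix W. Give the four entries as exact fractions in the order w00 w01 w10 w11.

obs A: pose=(1,0,W) → sL=20/27, sR=60/97, mL=1780/2619, mR=-2750/2619
obs B: pose=(-1,-7,S) → sL=30/49, sR=6/17, mL=402/833, mR=-657/833
sensor matrix S = [[20/27, 60/97], [30/49, 6/17]]; det S = -85280/727209
solve [mL_A; mL_B] = S·[w00; w01] and [mR_A; mR_B] = S·[w10; w11]:
  w00 = 1/2, w01 = 1/2, w10 = -1, w11 = -1/2

1/2 1/2 -1 -1/2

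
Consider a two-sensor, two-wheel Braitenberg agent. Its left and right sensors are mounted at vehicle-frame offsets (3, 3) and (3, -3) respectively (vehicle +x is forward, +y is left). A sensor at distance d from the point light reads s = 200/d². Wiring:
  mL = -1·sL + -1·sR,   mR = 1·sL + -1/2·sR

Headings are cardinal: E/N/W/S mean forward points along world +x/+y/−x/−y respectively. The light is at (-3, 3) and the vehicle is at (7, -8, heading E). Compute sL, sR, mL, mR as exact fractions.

200/233 40/73 -23920/17009 9940/17009

left sensor world pos  = (10, -5); dL² = 233
right sensor world pos = (10, -11); dR² = 365
sL = 200/233 = 200/233
sR = 200/365 = 40/73
mL = -1·sL + -1·sR = -23920/17009
mR = 1·sL + -1/2·sR = 9940/17009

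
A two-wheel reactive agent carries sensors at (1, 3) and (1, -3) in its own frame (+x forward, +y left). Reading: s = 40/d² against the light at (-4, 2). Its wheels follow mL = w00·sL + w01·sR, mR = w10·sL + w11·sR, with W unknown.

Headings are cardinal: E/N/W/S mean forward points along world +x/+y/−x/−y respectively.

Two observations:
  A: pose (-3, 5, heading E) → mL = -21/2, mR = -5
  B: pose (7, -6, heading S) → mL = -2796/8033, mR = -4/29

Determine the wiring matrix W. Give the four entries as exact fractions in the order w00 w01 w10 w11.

obs A: pose=(-3,5,E) → sL=1, sR=10, mL=-21/2, mR=-5
obs B: pose=(7,-6,S) → sL=40/277, sR=8/29, mL=-2796/8033, mR=-4/29
sensor matrix S = [[1, 10], [40/277, 8/29]]; det S = -9384/8033
solve [mL_A; mL_B] = S·[w00; w01] and [mR_A; mR_B] = S·[w10; w11]:
  w00 = -1/2, w01 = -1, w10 = 0, w11 = -1/2

-1/2 -1 0 -1/2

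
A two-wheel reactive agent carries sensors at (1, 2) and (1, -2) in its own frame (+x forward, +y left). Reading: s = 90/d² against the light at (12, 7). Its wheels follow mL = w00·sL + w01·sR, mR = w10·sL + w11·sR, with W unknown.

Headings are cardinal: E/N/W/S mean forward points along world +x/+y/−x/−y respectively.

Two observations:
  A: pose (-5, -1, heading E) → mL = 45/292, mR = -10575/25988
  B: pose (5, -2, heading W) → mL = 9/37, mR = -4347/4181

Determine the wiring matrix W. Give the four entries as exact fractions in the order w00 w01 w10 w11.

1/2 0 -1/2 -1

obs A: pose=(-5,-1,E) → sL=45/146, sR=45/178, mL=45/292, mR=-10575/25988
obs B: pose=(5,-2,W) → sL=18/37, sR=90/113, mL=9/37, mR=-4347/4181
sensor matrix S = [[45/146, 45/178], [18/37, 90/113]]; det S = 3327480/27163957
solve [mL_A; mL_B] = S·[w00; w01] and [mR_A; mR_B] = S·[w10; w11]:
  w00 = 1/2, w01 = 0, w10 = -1/2, w11 = -1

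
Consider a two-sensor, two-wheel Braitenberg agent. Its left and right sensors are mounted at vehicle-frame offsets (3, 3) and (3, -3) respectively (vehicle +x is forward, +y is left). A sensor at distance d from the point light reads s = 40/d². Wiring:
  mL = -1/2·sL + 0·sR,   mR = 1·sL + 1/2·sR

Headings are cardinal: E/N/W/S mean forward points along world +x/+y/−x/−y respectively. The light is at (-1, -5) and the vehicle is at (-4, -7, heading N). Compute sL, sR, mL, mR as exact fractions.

left sensor world pos  = (-7, -4); dL² = 37
right sensor world pos = (-1, -4); dR² = 1
sL = 40/37 = 40/37
sR = 40/1 = 40
mL = -1/2·sL + 0·sR = -20/37
mR = 1·sL + 1/2·sR = 780/37

40/37 40 -20/37 780/37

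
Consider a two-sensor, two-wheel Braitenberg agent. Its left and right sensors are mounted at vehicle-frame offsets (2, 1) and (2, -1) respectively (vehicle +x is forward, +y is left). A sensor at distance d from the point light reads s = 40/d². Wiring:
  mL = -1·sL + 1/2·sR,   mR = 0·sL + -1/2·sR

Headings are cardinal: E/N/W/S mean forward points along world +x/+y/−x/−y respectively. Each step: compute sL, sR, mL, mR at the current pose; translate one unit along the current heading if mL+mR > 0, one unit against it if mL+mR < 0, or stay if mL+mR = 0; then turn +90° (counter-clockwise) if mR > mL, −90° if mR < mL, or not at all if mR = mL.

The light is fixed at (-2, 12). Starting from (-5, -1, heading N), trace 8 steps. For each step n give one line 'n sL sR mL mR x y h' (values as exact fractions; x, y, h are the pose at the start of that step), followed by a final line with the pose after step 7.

0 40/137 8/25 -452/3425 -4/25 -5 -1 N
1 4/17 20/113 -282/1921 -10/113 -5 -2 E
2 40/169 40/153 -2740/25857 -20/153 -6 -2 N
3 1/5 2/13 -8/65 -1/13 -6 -3 E
4 8/41 8/37 -132/1517 -4/37 -7 -3 N
5 20/117 20/149 -1810/17433 -10/149 -7 -4 E
6 8/49 40/221 -788/10829 -20/221 -8 -4 N
7 5/34 2/17 -3/34 -1/17 -8 -5 E
final -9 -5 N

n=0: pose=(-5,-1,N); sL=40/137, sR=8/25; mL=-452/3425, mR=-4/25; mL+mR=-40/137 → advance -1; mR−mL=-96/3425 → turn -1·90°
n=1: pose=(-5,-2,E); sL=4/17, sR=20/113; mL=-282/1921, mR=-10/113; mL+mR=-4/17 → advance -1; mR−mL=112/1921 → turn +1·90°
n=2: pose=(-6,-2,N); sL=40/169, sR=40/153; mL=-2740/25857, mR=-20/153; mL+mR=-40/169 → advance -1; mR−mL=-640/25857 → turn -1·90°
n=3: pose=(-6,-3,E); sL=1/5, sR=2/13; mL=-8/65, mR=-1/13; mL+mR=-1/5 → advance -1; mR−mL=3/65 → turn +1·90°
n=4: pose=(-7,-3,N); sL=8/41, sR=8/37; mL=-132/1517, mR=-4/37; mL+mR=-8/41 → advance -1; mR−mL=-32/1517 → turn -1·90°
n=5: pose=(-7,-4,E); sL=20/117, sR=20/149; mL=-1810/17433, mR=-10/149; mL+mR=-20/117 → advance -1; mR−mL=640/17433 → turn +1·90°
n=6: pose=(-8,-4,N); sL=8/49, sR=40/221; mL=-788/10829, mR=-20/221; mL+mR=-8/49 → advance -1; mR−mL=-192/10829 → turn -1·90°
n=7: pose=(-8,-5,E); sL=5/34, sR=2/17; mL=-3/34, mR=-1/17; mL+mR=-5/34 → advance -1; mR−mL=1/34 → turn +1·90°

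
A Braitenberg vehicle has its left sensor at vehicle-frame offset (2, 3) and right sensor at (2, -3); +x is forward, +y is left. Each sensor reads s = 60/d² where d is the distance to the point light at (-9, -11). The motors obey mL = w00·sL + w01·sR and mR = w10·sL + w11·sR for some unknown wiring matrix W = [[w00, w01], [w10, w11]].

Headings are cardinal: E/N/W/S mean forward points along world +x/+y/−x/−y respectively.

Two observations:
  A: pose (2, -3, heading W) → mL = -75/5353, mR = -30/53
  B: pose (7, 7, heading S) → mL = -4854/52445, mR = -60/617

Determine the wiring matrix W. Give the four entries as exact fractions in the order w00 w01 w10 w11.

1/2 -1 -1 0

obs A: pose=(2,-3,W) → sL=30/53, sR=30/101, mL=-75/5353, mR=-30/53
obs B: pose=(7,7,S) → sL=60/617, sR=12/85, mL=-4854/52445, mR=-60/617
sensor matrix S = [[30/53, 30/101], [60/617, 12/85]]; det S = 2865024/56147617
solve [mL_A; mL_B] = S·[w00; w01] and [mR_A; mR_B] = S·[w10; w11]:
  w00 = 1/2, w01 = -1, w10 = -1, w11 = 0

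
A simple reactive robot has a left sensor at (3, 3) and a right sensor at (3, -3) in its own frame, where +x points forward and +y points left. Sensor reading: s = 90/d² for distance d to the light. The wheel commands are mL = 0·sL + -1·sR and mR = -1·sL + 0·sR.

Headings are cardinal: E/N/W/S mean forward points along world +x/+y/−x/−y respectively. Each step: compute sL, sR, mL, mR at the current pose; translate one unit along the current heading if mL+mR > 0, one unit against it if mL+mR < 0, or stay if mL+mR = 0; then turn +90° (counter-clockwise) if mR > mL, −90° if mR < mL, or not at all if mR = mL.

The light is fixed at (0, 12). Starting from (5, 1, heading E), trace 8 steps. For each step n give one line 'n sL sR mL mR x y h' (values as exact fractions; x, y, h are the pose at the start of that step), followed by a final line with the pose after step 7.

n=0: pose=(5,1,E); sL=45/64, sR=9/26; mL=-9/26, mR=-45/64; mL+mR=-873/832 → advance -1; mR−mL=-297/832 → turn -1·90°
n=1: pose=(4,1,S); sL=18/49, sR=90/197; mL=-90/197, mR=-18/49; mL+mR=-7956/9653 → advance -1; mR−mL=864/9653 → turn +1·90°
n=2: pose=(4,2,E); sL=45/49, sR=45/109; mL=-45/109, mR=-45/49; mL+mR=-7110/5341 → advance -1; mR−mL=-2700/5341 → turn -1·90°
n=3: pose=(3,2,S); sL=18/41, sR=90/169; mL=-90/169, mR=-18/41; mL+mR=-6732/6929 → advance -1; mR−mL=648/6929 → turn +1·90°
n=4: pose=(3,3,E); sL=5/4, sR=1/2; mL=-1/2, mR=-5/4; mL+mR=-7/4 → advance -1; mR−mL=-3/4 → turn -1·90°
n=5: pose=(2,3,S); sL=90/169, sR=18/29; mL=-18/29, mR=-90/169; mL+mR=-5652/4901 → advance -1; mR−mL=432/4901 → turn +1·90°
n=6: pose=(2,4,E); sL=9/5, sR=45/73; mL=-45/73, mR=-9/5; mL+mR=-882/365 → advance -1; mR−mL=-432/365 → turn -1·90°
n=7: pose=(1,4,S); sL=90/137, sR=18/25; mL=-18/25, mR=-90/137; mL+mR=-4716/3425 → advance -1; mR−mL=216/3425 → turn +1·90°

0 45/64 9/26 -9/26 -45/64 5 1 E
1 18/49 90/197 -90/197 -18/49 4 1 S
2 45/49 45/109 -45/109 -45/49 4 2 E
3 18/41 90/169 -90/169 -18/41 3 2 S
4 5/4 1/2 -1/2 -5/4 3 3 E
5 90/169 18/29 -18/29 -90/169 2 3 S
6 9/5 45/73 -45/73 -9/5 2 4 E
7 90/137 18/25 -18/25 -90/137 1 4 S
final 1 5 E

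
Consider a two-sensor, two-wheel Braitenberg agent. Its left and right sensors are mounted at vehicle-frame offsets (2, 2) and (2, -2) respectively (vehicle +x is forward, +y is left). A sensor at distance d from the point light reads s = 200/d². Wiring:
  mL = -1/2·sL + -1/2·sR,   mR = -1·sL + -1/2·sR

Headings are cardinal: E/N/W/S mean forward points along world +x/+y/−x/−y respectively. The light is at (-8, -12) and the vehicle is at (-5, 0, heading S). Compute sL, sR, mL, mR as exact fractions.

8/5 200/101 -904/505 -1308/505

left sensor world pos  = (-3, -2); dL² = 125
right sensor world pos = (-7, -2); dR² = 101
sL = 200/125 = 8/5
sR = 200/101 = 200/101
mL = -1/2·sL + -1/2·sR = -904/505
mR = -1·sL + -1/2·sR = -1308/505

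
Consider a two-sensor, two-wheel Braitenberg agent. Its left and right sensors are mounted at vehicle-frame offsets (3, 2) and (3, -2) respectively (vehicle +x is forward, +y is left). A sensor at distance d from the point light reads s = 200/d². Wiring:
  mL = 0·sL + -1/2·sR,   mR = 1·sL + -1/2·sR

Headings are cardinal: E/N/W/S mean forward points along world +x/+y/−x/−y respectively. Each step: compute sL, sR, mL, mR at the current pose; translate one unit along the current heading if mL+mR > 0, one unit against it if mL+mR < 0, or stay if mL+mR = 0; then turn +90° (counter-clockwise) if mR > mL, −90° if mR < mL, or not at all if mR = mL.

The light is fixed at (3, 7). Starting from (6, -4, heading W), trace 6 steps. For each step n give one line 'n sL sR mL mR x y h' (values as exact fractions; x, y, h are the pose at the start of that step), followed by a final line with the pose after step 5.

n=0: pose=(6,-4,W); sL=200/169, sR=200/81; mL=-100/81, mR=-700/13689; mL+mR=-17600/13689 → advance -1; mR−mL=200/169 → turn +1·90°
n=1: pose=(7,-4,S); sL=25/29, sR=1; mL=-1/2, mR=21/58; mL+mR=-4/29 → advance -1; mR−mL=25/29 → turn +1·90°
n=2: pose=(7,-3,E); sL=200/113, sR=200/193; mL=-100/193, mR=27300/21809; mL+mR=16000/21809 → advance +1; mR−mL=200/113 → turn +1·90°
n=3: pose=(8,-3,N); sL=100/29, sR=100/49; mL=-50/49, mR=3450/1421; mL+mR=2000/1421 → advance +1; mR−mL=100/29 → turn +1·90°
n=4: pose=(8,-2,W); sL=8/5, sR=200/53; mL=-100/53, mR=-76/265; mL+mR=-576/265 → advance -1; mR−mL=8/5 → turn +1·90°
n=5: pose=(9,-2,S); sL=25/26, sR=5/4; mL=-5/8, mR=35/104; mL+mR=-15/52 → advance -1; mR−mL=25/26 → turn +1·90°

0 200/169 200/81 -100/81 -700/13689 6 -4 W
1 25/29 1 -1/2 21/58 7 -4 S
2 200/113 200/193 -100/193 27300/21809 7 -3 E
3 100/29 100/49 -50/49 3450/1421 8 -3 N
4 8/5 200/53 -100/53 -76/265 8 -2 W
5 25/26 5/4 -5/8 35/104 9 -2 S
final 9 -1 E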